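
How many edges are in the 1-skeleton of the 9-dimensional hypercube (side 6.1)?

An n-cube has n·2^(n-1) edges. With n = 9: 9·256 = 2304.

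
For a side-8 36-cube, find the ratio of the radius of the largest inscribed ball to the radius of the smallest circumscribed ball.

r_in / r_out = (8/2) / (8√36/2) = 1/√36 ≈ 0.166667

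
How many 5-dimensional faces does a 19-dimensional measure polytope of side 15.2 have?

Number of 5-faces = C(19,5) · 2^(19-5) = 11628 · 16384 = 190513152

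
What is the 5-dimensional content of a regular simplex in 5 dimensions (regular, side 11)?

For a regular n-simplex with edge a, V = (a^n / n!)·√((n+1)/2^n). With a=11, n=5: V ≈ 581.143.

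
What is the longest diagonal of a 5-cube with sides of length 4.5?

||(4.5,4.5,...,4.5)|| = √(5)·4.5 ≈ 10.0623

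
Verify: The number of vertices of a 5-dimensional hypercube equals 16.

False. The 5-cube has 2^5 = 32 vertices.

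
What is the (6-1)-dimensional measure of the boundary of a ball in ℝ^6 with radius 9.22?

S_6(9.22) = 2·π^(6/2)·(9.22)^5 / Γ(6/2) ≈ 2.06588e+06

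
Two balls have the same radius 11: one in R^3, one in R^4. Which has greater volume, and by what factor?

V_3(11) ≈ 5575.28, V_4(11) ≈ 72250.4. The 4-ball is larger by a factor of 12.96.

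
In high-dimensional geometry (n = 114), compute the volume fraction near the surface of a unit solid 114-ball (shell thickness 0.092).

1 - (1-0.092)^114 ≈ 0.999983 ≈ 99.998334%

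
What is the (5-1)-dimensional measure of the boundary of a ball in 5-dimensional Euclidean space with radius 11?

The surface area of an n-ball is 2π^(n/2) r^(n-1) / Γ(n/2). For n=5, r=11: 117128·π^2/3 ≈ 385336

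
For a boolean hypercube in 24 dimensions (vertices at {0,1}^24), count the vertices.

An n-cube has 2^n vertices; for n = 24 that is 2^24 = 16777216.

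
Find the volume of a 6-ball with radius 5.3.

V_6(5.3) = π^(6/2) · (5.3)^6 / Γ(6/2 + 1) ≈ 114539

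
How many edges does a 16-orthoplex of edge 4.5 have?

f_1(16-orthoplex) = 2^2 · (16 choose 2) = 480.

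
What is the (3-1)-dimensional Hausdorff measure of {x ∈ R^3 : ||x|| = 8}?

S_3(8) = 2·π^(3/2)·(8)^2 / Γ(3/2) = 4πr² = 4π·(8)² ≈ 804.248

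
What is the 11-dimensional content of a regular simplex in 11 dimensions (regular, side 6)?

V_11 = √(12) · 6^11 / (11! · 2^(11/2)) ≈ 0.695719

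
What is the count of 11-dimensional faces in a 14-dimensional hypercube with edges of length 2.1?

f_11(14-cube) = (14 choose 11) · 2^3 = 2912.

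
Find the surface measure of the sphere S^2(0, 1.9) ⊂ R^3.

|∂B_3(1.9)| = 4πr² = 4π·(1.9)² ≈ 45.3646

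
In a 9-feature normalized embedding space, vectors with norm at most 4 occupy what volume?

Volume = π^{9/2}·(4)^9/Γ(11/2) = 8388608·π^4/945 ≈ 864684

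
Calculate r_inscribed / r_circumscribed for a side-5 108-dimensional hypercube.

For an n-cube of any side s, the inradius is s/2 and the circumradius is s√n/2, so the ratio is 1/√108 ≈ 0.096225.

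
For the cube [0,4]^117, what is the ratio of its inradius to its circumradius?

Ratio = (s/2)/(s√117/2) = 117^(-1/2) ≈ 0.09245.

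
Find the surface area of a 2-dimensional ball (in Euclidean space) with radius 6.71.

S_2(6.71) = 2·π^(2/2)·(6.71)^1 / Γ(2/2) = 2πr = 2π·6.71 ≈ 42.1602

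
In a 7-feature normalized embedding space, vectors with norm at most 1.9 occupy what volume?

The n-ball volume is π^(n/2)·r^n/Γ(n/2+1). With n=7, r=1.9: V ≈ 422.333.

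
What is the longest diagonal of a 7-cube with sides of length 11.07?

Diagonal = √7 · 11.07 ≈ 29.2885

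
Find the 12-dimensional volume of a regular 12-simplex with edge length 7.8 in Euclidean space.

Volume = 7.8^12 · √(13/2^12) / 12! ≈ 5.96472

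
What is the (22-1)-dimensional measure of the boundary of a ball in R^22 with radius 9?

S_22(9) = 2·π^(22/2)·(9)^21 / Γ(22/2) = 1350851717672992089·π^11/22400 ≈ 1.77422e+19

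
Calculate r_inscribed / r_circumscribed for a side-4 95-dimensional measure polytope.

For an n-cube of any side s, the inradius is s/2 and the circumradius is s√n/2, so the ratio is 1/√95 ≈ 0.102598.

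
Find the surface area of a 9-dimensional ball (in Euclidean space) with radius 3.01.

S = n·V_n(r)/r = 9·V_9(3.01)/3.01 (volume-to-surface relation), giving 200029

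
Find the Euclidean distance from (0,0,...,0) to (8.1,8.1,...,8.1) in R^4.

Diagonal = √4 · 8.1 = 16.2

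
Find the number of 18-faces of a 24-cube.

Number of 18-faces = C(24,18) · 2^(24-18) = 134596 · 64 = 8614144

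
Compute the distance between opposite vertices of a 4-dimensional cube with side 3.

||(3,3,...,3)|| = √(4)·3 = 6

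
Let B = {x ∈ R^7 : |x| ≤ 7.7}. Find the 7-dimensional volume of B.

Volume = π^{7/2}·(7.7)^7/Γ(9/2) ≈ 7.58255e+06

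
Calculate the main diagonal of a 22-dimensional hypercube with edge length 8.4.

The space diagonal of an n-cube of side s is s√n. Here 8.4·√22 ≈ 39.3995.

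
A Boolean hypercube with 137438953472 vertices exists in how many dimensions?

2^n = 137438953472 ⇒ n = log_2(137438953472) = 37.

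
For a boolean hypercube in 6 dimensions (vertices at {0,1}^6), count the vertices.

The 6-cube has 2^6 = 64 vertices.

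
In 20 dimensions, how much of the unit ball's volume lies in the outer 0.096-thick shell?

Shell fraction = 1 - (1-0.096)^20 ≈ 0.867148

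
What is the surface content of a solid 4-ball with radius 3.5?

S = n·V_n(r)/r = 4·V_4(3.5)/3.5 (volume-to-surface relation), giving 343·π^2/4 ≈ 846.319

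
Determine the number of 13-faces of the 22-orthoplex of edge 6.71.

Each 13-face is the convex hull of 14 vertices, one chosen as ±e_i from each of 14 distinct axes: 2^14·C(22,14) = 5239111680.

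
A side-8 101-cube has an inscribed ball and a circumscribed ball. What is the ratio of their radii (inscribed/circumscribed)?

r_in / r_out = (8/2) / (8√101/2) = 1/√101 ≈ 0.0995037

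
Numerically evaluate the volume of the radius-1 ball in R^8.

The n-ball volume is π^(n/2)·r^n/Γ(n/2+1). With n=8, r=1: V = π^4/24 ≈ 4.05871.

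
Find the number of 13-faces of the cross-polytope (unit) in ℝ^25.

An n-cross-polytope has 2^(k+1)·C(n,k+1) k-faces. Here 2^14·C(25,14) = 16384·4457400 = 73030041600.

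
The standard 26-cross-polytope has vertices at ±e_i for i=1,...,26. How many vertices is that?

An n-cross-polytope has 2n vertices; here n = 26, giving 52.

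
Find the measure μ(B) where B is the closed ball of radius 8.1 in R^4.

Volume = π^{4/2}·(8.1)^4/Γ(3) ≈ 21242.7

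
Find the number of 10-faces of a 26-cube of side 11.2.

An n-cube has C(n,k)·2^(n-k) k-faces. Here C(26,10)·2^16 = 5311735·65536 = 348109864960.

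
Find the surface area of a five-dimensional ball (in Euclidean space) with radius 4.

The surface area of an n-ball is 2π^(n/2) r^(n-1) / Γ(n/2). For n=5, r=4: 2048·π^2/3 ≈ 6737.65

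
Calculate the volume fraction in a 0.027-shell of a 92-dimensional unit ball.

Shell fraction = 1 - (1-0.027)^92 ≈ 0.919391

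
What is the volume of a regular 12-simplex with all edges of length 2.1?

For a regular n-simplex with edge a, V = (a^n / n!)·√((n+1)/2^n). With a=2.1, n=12: V ≈ 8.6514e-07.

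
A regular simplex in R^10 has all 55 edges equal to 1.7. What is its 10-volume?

V_10 = √(11) · 1.7^10 / (10! · 2^(10/2)) ≈ 5.75801e-06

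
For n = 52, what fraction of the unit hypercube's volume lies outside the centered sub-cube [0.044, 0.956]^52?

Shell fraction = 1 - (1-0.088)^52 ≈ 0.991688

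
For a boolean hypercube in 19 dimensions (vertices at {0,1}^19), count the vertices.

An n-cube has 2^n vertices; for n = 19 that is 2^19 = 524288.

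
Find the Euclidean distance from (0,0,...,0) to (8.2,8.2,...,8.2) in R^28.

||(8.2,8.2,...,8.2)|| = √(28)·8.2 ≈ 43.3903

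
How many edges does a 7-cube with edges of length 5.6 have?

Number of 1-faces = C(7,1)·2^(7-1) = 7·64 = 448.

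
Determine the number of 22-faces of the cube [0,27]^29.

Number of 22-faces = C(29,22) · 2^(29-22) = 1560780 · 128 = 199779840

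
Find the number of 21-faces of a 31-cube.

Choose 21 of 31 axes to span the face (C(31,21) = 44352165 ways), then fix each of the remaining 10 coordinates at one of its two extreme values (2^10 = 1024 ways): 44352165·1024 = 45416616960.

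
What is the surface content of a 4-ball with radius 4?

The surface area of an n-ball is 2π^(n/2) r^(n-1) / Γ(n/2). For n=4, r=4: 128·π^2 ≈ 1263.31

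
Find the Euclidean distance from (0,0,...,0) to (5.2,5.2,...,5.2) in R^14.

Diagonal = √14 · 5.2 ≈ 19.4566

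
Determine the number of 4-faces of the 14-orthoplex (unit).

f_4(14-orthoplex) = 2^5 · (14 choose 5) = 64064.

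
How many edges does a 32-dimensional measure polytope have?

Each of the 2^32 = 4294967296 vertices has degree 32; total edges = 32·2^32/2 = 68719476736.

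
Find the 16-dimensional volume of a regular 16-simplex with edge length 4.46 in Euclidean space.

For a regular n-simplex with edge a, V = (a^n / n!)·√((n+1)/2^n). With a=4.46, n=16: V ≈ 1.88679e-05.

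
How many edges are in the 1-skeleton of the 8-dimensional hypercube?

Each of the 2^8 = 256 vertices has degree 8; total edges = 8·2^8/2 = 1024.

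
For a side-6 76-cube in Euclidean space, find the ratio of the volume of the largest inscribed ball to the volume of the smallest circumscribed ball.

V_in / V_out = (r_in/r_out)^76 = (1/√76)^76 = 76^(-76/2) ≈ 3.3813e-72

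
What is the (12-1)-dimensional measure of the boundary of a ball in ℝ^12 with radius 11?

S = n·V_n(r)/r = 12·V_12(11)/11 (volume-to-surface relation), giving 285311670611·π^6/60 ≈ 4.57159e+12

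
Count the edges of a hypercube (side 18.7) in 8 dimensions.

Each of the 2^8 = 256 vertices has degree 8; total edges = 8·2^8/2 = 1024.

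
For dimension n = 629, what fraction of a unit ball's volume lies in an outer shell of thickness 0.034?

1 - (1-0.034)^629 ≈ 1 - 3.553e-10 ≈ (100 - 3.55e-08)%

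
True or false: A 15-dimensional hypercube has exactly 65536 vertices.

False. The 15-cube has 2^15 = 32768 vertices.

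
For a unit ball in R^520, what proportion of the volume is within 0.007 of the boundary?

V(inner)/V(outer) = ((1-0.007)/1)^520 ≈ 0.02592, so the shell fraction is 0.974082.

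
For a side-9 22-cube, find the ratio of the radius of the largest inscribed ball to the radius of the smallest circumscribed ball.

For an n-cube of any side s, the inradius is s/2 and the circumradius is s√n/2, so the ratio is 1/√22 ≈ 0.213201.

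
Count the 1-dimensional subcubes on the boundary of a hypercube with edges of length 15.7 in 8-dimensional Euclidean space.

An n-cube has C(n,k)·2^(n-k) k-faces. Here C(8,1)·2^7 = 8·128 = 1024.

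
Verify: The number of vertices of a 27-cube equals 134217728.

True. The 27-cube has 2^27 = 134217728 vertices.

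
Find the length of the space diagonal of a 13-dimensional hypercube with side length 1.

||(1,1,...,1)|| = √(13)·1 ≈ 3.60555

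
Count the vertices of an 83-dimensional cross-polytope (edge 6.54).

Number of vertices = 2n = 166.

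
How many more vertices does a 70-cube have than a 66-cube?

The 70-cube has 2^70 = 1180591620717411303424 vertices. The 66-cube has 2^66 = 73786976294838206464 vertices. Difference: 1180591620717411303424 - 73786976294838206464 = 1106804644422573096960.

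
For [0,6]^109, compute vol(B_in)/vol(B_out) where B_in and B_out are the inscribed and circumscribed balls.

V_in / V_out = (r_in/r_out)^109 = (1/√109)^109 = 109^(-109/2) ≈ 9.12548e-112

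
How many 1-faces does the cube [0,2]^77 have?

Each of the 2^77 = 151115727451828646838272 vertices has degree 77; total edges = 77·2^77/2 = 5817955506895402903273472.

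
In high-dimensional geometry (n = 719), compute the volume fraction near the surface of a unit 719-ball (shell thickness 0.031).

1 - (1-0.031)^719 ≈ 1 - 1.468e-10 ≈ (100 - 1.47e-08)%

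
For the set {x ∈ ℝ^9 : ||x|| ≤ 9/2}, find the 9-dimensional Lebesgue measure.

Volume = π^{9/2}·(9/2)^9/Γ(11/2) = 14348907·π^4/560 ≈ 2.49592e+06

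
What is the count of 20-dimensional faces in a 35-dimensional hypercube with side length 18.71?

Choose 20 of 35 axes to span the face (C(35,20) = 3247943160 ways), then fix each of the remaining 15 coordinates at one of its two extreme values (2^15 = 32768 ways): 3247943160·32768 = 106428601466880.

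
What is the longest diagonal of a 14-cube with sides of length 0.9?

d = √(0.9² + 0.9² + ... + 0.9²) [14 terms] = √(14·0.9²) = 0.9√14 ≈ 3.36749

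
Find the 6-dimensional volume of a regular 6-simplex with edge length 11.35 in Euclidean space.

For a regular n-simplex with edge a, V = (a^n / n!)·√((n+1)/2^n). With a=11.35, n=6: V ≈ 981.978.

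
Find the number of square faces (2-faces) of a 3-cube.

An n-cube has C(n,k)·2^(n-k) k-faces. Here C(3,2)·2^1 = 3·2 = 6.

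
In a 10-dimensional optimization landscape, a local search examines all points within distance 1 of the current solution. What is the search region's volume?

Volume = π^{10/2}·(1)^10/Γ(6) = π^5/120 ≈ 2.55016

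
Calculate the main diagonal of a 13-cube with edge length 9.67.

d = √(9.67² + 9.67² + ... + 9.67²) [13 terms] = √(13·9.67²) = 9.67√13 ≈ 34.8657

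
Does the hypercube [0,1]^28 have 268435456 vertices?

True. The 28-cube has 2^28 = 268435456 vertices.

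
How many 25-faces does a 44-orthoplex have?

Number of 25-faces = 2^(25+1) · C(44,25+1) = 67108864 · 1029530696964 = 69090635526382288896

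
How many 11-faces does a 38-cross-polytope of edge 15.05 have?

An n-cross-polytope has 2^(k+1)·C(n,k+1) k-faces. Here 2^12·C(38,12) = 4096·2707475148 = 11089818206208.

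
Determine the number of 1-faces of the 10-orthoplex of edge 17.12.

f_1(10-orthoplex) = 2^2 · (10 choose 2) = 180.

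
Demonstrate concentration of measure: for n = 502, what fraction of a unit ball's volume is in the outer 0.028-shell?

1 - (1-0.028)^502 ≈ 0.9999993566 ≈ 99.999936%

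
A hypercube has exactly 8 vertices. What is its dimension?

n = log_2(8) = 3.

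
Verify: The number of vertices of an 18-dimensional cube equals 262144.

True. The 18-cube has 2^18 = 262144 vertices.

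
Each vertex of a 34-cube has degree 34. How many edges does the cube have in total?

The 34-cube has n·2^(n-1) = 34·2^33 = 34·8589934592 = 292057776128 edges.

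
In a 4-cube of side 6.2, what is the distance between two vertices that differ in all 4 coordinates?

d = √(6.2² + 6.2² + ... + 6.2²) [4 terms] = √(4·6.2²) = 6.2√4 = 12.4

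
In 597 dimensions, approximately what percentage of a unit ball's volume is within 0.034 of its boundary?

1 - (1-0.034)^597 ≈ 0.9999999989 ≈ (100 - 1.07e-07)%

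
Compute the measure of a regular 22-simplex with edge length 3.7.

V_22 = √(23) · 3.7^22 / (22! · 2^(22/2)) ≈ 6.59486e-12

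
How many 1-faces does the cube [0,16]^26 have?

An n-cube has n·2^(n-1) edges. With n = 26: 26·33554432 = 872415232.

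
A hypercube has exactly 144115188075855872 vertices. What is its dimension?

2^n = 144115188075855872 ⇒ n = log_2(144115188075855872) = 57.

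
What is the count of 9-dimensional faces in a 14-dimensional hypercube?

Choose 9 of 14 axes to span the face (C(14,9) = 2002 ways), then fix each of the remaining 5 coordinates at one of its two extreme values (2^5 = 32 ways): 2002·32 = 64064.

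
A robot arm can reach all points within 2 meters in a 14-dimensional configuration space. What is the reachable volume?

Volume = π^{14/2}·(2)^14/Γ(8) = 1024·π^7/315 ≈ 9818.35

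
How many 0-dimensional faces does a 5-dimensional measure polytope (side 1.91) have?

Number of 0-faces = C(5,0) · 2^(5-0) = 1 · 32 = 32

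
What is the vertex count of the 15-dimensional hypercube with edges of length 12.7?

The 15-cube has 2^15 = 32768 vertices.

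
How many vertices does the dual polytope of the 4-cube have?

An n-cross-polytope has 2n vertices; here n = 4, giving 8.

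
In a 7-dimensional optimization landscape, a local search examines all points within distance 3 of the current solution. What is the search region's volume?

Volume = π^{7/2}·(3)^7/Γ(9/2) = 11664·π^3/35 ≈ 10333.1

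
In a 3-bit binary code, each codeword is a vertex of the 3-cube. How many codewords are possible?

Each vertex is a binary string of length 3, so there are 2^3 = 8.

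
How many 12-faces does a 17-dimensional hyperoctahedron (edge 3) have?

Each 12-face is the convex hull of 13 vertices, one chosen as ±e_i from each of 13 distinct axes: 2^13·C(17,13) = 19496960.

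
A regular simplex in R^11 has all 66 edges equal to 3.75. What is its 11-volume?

V_11 = √(12) · 3.75^11 / (11! · 2^(11/2)) ≈ 0.0039547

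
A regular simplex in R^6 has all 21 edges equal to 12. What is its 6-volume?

For a regular n-simplex with edge a, V = (a^n / n!)·√((n+1)/2^n). With a=12, n=6: V ≈ 1371.56.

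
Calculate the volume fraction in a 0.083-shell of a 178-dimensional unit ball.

Shell fraction = 1 - (1-0.083)^178 ≈ 0.9999997997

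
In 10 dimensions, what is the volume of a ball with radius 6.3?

Volume = π^{10/2}·(6.3)^10/Γ(6) ≈ 2.51173e+08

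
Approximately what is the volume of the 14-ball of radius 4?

V_14(4) = π^(14/2) · (4)^14 / Γ(14/2 + 1) = 16777216·π^7/315 ≈ 1.60864e+08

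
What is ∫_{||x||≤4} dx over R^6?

V = 2048·π^3/3 ≈ 21167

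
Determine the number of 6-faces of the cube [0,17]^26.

f_6(26-cube) = (26 choose 6) · 2^20 = 241413652480.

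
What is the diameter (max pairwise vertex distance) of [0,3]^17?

Diagonal = √17 · 3 ≈ 12.3693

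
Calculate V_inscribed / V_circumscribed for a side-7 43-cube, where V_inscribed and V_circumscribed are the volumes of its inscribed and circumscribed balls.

The radii are 7/2 and 7√43/2, so the volume ratio is (1/√43)^43 = 43^{-43/2} ≈ 7.59326e-36.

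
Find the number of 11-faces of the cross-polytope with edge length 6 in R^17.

An n-cross-polytope has 2^(k+1)·C(n,k+1) k-faces. Here 2^12·C(17,12) = 4096·6188 = 25346048.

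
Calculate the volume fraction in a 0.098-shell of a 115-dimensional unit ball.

V(inner)/V(outer) = ((1-0.098)/1)^115 ≈ 7.059e-06, so the shell fraction is 0.999993.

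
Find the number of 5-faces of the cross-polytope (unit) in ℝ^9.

f_5(9-orthoplex) = 2^6 · (9 choose 6) = 5376.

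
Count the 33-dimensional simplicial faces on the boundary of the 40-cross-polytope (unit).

An n-cross-polytope has 2^(k+1)·C(n,k+1) k-faces. Here 2^34·C(40,34) = 17179869184·3838380 = 65942866278481920.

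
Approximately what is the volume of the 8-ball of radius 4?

V_8(4) = π^(8/2) · (4)^8 / Γ(8/2 + 1) = 8192·π^4/3 ≈ 265992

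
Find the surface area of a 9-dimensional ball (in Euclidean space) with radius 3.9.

The surface area of an n-ball is 2π^(n/2) r^(n-1) / Γ(n/2). For n=9, r=3.9: 1.58883e+06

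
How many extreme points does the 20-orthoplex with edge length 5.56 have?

The vertices are ±e_1, ..., ±e_20, so there are 2·20 = 40.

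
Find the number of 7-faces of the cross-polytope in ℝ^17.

Number of 7-faces = 2^(7+1) · C(17,7+1) = 256 · 24310 = 6223360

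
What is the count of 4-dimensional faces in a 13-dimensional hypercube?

An n-cube has C(n,k)·2^(n-k) k-faces. Here C(13,4)·2^9 = 715·512 = 366080.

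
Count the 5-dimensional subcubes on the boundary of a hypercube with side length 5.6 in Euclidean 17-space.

Choose 5 of 17 axes to span the face (C(17,5) = 6188 ways), then fix each of the remaining 12 coordinates at one of its two extreme values (2^12 = 4096 ways): 6188·4096 = 25346048.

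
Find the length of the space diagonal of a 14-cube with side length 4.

d = √(4² + 4² + ... + 4²) [14 terms] = √(14·4²) = 4√14 ≈ 14.9666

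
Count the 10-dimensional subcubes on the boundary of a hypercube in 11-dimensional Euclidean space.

Choose 10 of 11 axes to span the face (C(11,10) = 11 ways), then fix each of the remaining 1 coordinate at one of its two extreme values (2^1 = 2 ways): 11·2 = 22.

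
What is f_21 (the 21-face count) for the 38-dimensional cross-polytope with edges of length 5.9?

Each 21-face is the convex hull of 22 vertices, one chosen as ±e_i from each of 22 distinct axes: 2^22·C(38,22) = 93281213711646720.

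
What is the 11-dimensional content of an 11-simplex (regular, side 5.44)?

V_11 = √(12) · 5.44^11 / (11! · 2^(11/2)) ≈ 0.236787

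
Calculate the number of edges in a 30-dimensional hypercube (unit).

Each of the 2^30 = 1073741824 vertices has degree 30; total edges = 30·2^30/2 = 16106127360.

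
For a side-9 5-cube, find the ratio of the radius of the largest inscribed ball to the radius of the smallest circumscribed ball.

r_in / r_out = (9/2) / (9√5/2) = 1/√5 ≈ 0.447214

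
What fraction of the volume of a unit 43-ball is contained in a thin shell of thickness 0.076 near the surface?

V(inner)/V(outer) = ((1-0.076)/1)^43 ≈ 0.03341, so the shell fraction is 0.966589.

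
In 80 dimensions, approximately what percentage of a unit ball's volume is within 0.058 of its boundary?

1 - (1-0.058)^80 ≈ 0.991604 ≈ 99.16%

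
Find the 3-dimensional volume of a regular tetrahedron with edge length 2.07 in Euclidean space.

Volume = (√2/12) · 2.07³ = 1.04531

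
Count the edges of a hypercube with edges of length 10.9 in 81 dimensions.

The 81-cube has n·2^(n-1) = 81·2^80 = 81·1208925819614629174706176 = 97922991388784963151200256 edges.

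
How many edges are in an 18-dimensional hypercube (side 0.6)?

Number of 1-faces = C(18,1) · 2^(18-1) = 18 · 131072 = 2359296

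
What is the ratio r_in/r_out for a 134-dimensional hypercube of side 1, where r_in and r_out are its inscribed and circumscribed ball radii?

r_in / r_out = (1/2) / (1√134/2) = 1/√134 ≈ 0.0863868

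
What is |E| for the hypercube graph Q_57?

Number of 1-faces = C(57,1)·2^(57-1) = 57·72057594037927936 = 4107282860161892352.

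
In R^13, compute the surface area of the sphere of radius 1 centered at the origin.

S = n·V_n(r)/r = 13·V_13(1)/1 (volume-to-surface relation), giving 128·π^6/10395 ≈ 11.8382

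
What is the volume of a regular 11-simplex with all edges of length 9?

V_11 = √(12) · 9^11 / (11! · 2^(11/2)) ≈ 60.178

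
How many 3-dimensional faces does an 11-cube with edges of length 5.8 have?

Choose 3 of 11 axes to span the face (C(11,3) = 165 ways), then fix each of the remaining 8 coordinates at one of its two extreme values (2^8 = 256 ways): 165·256 = 42240.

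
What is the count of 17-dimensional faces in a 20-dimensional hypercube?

Choose 17 of 20 axes to span the face (C(20,17) = 1140 ways), then fix each of the remaining 3 coordinates at one of its two extreme values (2^3 = 8 ways): 1140·8 = 9120.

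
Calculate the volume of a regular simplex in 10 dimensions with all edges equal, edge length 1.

For a regular n-simplex with edge a, V = (a^n / n!)·√((n+1)/2^n). With a=1, n=10: V ≈ 2.85617e-08.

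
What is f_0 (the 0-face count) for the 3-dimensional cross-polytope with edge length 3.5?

Number of 0-faces = 2^(0+1) · C(3,0+1) = 2 · 3 = 6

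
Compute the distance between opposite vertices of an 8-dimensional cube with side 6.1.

The space diagonal of an n-cube of side s is s√n. Here 6.1·√8 ≈ 17.2534.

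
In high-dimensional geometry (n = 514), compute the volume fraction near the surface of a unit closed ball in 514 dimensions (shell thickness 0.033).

1 - (1-0.033)^514 ≈ 0.9999999677 ≈ 99.999997%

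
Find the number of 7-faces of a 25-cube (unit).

Choose 7 of 25 axes to span the face (C(25,7) = 480700 ways), then fix each of the remaining 18 coordinates at one of its two extreme values (2^18 = 262144 ways): 480700·262144 = 126012620800.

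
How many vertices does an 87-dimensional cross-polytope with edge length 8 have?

Number of vertices = 2n = 174.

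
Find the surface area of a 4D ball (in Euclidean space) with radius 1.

|∂B_4(1)| = 2·π^2 ≈ 19.7392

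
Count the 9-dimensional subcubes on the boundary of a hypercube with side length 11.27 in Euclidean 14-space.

An n-cube has C(n,k)·2^(n-k) k-faces. Here C(14,9)·2^5 = 2002·32 = 64064.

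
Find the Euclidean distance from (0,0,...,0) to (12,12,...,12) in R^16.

||(12,12,...,12)|| = √(16)·12 = 48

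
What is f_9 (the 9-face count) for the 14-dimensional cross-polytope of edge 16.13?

Each 9-face is the convex hull of 10 vertices, one chosen as ±e_i from each of 10 distinct axes: 2^10·C(14,10) = 1025024.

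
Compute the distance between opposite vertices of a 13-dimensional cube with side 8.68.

||(8.68,8.68,...,8.68)|| = √(13)·8.68 ≈ 31.2962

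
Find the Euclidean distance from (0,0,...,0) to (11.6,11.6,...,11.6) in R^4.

||(11.6,11.6,...,11.6)|| = √(4)·11.6 = 23.2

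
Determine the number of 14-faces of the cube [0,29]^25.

An n-cube has C(n,k)·2^(n-k) k-faces. Here C(25,14)·2^11 = 4457400·2048 = 9128755200.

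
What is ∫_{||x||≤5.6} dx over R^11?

Volume = π^{11/2}·(5.6)^11/Γ(13/2) ≈ 3.20017e+08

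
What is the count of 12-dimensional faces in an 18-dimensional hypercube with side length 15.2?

Choose 12 of 18 axes to span the face (C(18,12) = 18564 ways), then fix each of the remaining 6 coordinates at one of its two extreme values (2^6 = 64 ways): 18564·64 = 1188096.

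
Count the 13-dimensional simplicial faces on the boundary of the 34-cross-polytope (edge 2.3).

Number of 13-faces = 2^(13+1) · C(34,13+1) = 16384 · 1391975640 = 22806128885760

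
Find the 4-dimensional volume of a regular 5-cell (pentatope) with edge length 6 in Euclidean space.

V = (6^4 / 4!) · √((4+1) / 2^4) ≈ 30.1869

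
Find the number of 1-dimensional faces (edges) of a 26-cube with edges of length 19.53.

The 26-cube has n·2^(n-1) = 26·2^25 = 26·33554432 = 872415232 edges.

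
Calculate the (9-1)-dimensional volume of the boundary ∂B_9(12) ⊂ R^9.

S = n·V_n(r)/r = 9·V_9(12)/12 (volume-to-surface relation), giving 4586471424·π^4/35 ≈ 1.27647e+10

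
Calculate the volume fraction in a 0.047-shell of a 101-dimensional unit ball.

Shell fraction = 1 - (1-0.047)^101 ≈ 0.992266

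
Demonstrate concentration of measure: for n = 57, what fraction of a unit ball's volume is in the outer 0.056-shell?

1 - (1-0.056)^57 ≈ 0.962554 ≈ 96.26%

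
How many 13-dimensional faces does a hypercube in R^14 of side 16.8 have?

Number of 13-faces = C(14,13) · 2^(14-13) = 14 · 2 = 28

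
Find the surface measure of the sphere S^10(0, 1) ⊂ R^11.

S_11(1) = 2·π^(11/2)·(1)^10 / Γ(11/2) = 64·π^5/945 ≈ 20.7251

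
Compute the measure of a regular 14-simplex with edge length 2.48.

Volume = 2.48^14 · √(15/2^14) / 14! ≈ 1.15545e-07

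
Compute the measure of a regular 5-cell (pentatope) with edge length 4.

Volume = 4^4 · √(5/2^4) / 4! ≈ 5.96285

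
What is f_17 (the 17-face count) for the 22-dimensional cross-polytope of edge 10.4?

An n-cross-polytope has 2^(k+1)·C(n,k+1) k-faces. Here 2^18·C(22,18) = 262144·7315 = 1917583360.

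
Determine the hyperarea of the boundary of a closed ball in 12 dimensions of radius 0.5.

|∂B_12(0.5)| = π^6/122880 ≈ 0.00782381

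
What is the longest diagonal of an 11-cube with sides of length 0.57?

d = √(0.57² + 0.57² + ... + 0.57²) [11 terms] = √(11·0.57²) = 0.57√11 ≈ 1.89048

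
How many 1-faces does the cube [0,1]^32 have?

The 32-cube has n·2^(n-1) = 32·2^31 = 32·2147483648 = 68719476736 edges.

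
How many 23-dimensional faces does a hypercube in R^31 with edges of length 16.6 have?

An n-cube has C(n,k)·2^(n-k) k-faces. Here C(31,23)·2^8 = 7888725·256 = 2019513600.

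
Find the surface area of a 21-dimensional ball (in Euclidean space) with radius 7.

The surface area of an n-ball is 2π^(n/2) r^(n-1) / Γ(n/2). For n=21, r=7: 23344937339644196864·π^10/93532725 ≈ 2.33737e+16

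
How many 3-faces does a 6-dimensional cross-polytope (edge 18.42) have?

f_3(6-orthoplex) = 2^4 · (6 choose 4) = 240.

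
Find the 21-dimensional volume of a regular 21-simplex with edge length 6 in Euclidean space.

Volume = 6^21 · √(22/2^21) / 21! ≈ 1.39068e-06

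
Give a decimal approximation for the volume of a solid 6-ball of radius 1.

Volume = π^{6/2}·(1)^6/Γ(4) = π^3/6 ≈ 5.16771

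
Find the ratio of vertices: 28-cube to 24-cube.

The 28-cube has 2^28 = 268435456 vertices. The 24-cube has 2^24 = 16777216 vertices. Ratio: 268435456/16777216 = 16.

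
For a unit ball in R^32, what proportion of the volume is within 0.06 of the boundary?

Shell fraction = 1 - (1-0.06)^32 ≈ 0.861933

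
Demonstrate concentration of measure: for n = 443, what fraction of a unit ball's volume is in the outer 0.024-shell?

1 - (1-0.024)^443 ≈ 0.999979 ≈ 99.997880%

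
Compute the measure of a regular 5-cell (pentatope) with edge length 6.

V = (6^4 / 4!) · √((4+1) / 2^4) ≈ 30.1869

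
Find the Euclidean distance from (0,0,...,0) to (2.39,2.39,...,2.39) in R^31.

The space diagonal of an n-cube of side s is s√n. Here 2.39·√31 ≈ 13.307.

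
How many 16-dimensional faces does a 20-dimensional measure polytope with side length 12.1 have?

Number of 16-faces = C(20,16) · 2^(20-16) = 4845 · 16 = 77520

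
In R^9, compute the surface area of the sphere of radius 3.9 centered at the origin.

|∂B_9(3.9)| ≈ 1.58883e+06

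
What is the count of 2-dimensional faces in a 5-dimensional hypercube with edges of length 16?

An n-cube has C(n,k)·2^(n-k) k-faces. Here C(5,2)·2^3 = 10·8 = 80.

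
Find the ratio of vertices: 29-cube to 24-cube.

The 29-cube has 2^29 = 536870912 vertices. The 24-cube has 2^24 = 16777216 vertices. Ratio: 536870912/16777216 = 32.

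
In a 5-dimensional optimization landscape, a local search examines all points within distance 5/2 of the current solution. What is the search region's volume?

V_5(5/2) = π^(5/2) · (5/2)^5 / Γ(5/2 + 1) = 625·π^2/12 ≈ 514.042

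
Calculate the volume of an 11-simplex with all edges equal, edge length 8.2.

V_11 = √(12) · 8.2^11 / (11! · 2^(11/2)) ≈ 21.6134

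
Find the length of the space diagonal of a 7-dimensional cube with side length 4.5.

Diagonal = √7 · 4.5 ≈ 11.9059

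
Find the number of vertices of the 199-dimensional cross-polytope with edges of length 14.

The 199-dimensional cross-polytope has 2n = 2·199 = 398 vertices.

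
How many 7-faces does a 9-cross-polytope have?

Number of 7-faces = 2^(7+1) · C(9,7+1) = 256 · 9 = 2304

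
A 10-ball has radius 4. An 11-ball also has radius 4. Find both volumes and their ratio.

V_10(4) ≈ 2.67404e+06. V_11(4) ≈ 7.9025e+06. Ratio V_10/V_11 ≈ 0.3384.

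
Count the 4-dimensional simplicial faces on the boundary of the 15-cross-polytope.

f_4(15-orthoplex) = 2^5 · (15 choose 5) = 96096.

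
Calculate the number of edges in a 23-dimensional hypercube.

Number of 1-faces = C(23,1)·2^(23-1) = 23·4194304 = 96468992.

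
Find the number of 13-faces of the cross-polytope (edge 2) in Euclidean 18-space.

Number of 13-faces = 2^(13+1) · C(18,13+1) = 16384 · 3060 = 50135040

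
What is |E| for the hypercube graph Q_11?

An n-cube has n·2^(n-1) edges. With n = 11: 11·1024 = 11264.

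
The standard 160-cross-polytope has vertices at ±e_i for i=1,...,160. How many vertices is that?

The 160-dimensional cross-polytope has 2n = 2·160 = 320 vertices.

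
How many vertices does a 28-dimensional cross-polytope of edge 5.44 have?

Number of vertices = 2n = 56.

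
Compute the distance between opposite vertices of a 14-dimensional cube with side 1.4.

Diagonal = √14 · 1.4 ≈ 5.23832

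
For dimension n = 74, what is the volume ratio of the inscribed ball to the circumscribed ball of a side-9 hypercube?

The radii are 9/2 and 9√74/2, so the volume ratio is (1/√74)^74 = 74^{-74/2} ≈ 6.89329e-70.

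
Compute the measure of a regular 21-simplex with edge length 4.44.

V_21 = √(22) · 4.44^21 / (21! · 2^(21/2)) ≈ 2.49514e-09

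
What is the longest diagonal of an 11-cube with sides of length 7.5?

d = √(7.5² + 7.5² + ... + 7.5²) [11 terms] = √(11·7.5²) = 7.5√11 ≈ 24.8747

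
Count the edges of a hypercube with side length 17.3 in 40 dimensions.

Number of 1-faces = C(40,1)·2^(40-1) = 40·549755813888 = 21990232555520.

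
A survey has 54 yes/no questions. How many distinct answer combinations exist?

Each vertex is a binary string of length 54, so there are 2^54 = 18014398509481984.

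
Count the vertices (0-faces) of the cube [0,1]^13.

Each vertex is a binary string of length 13, so there are 2^13 = 8192.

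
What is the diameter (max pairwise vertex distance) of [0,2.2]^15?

The space diagonal of an n-cube of side s is s√n. Here 2.2·√15 ≈ 8.52056.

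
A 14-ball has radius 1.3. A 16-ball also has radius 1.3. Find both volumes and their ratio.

V_14(1.3) ≈ 23.5953. V_16(1.3) ≈ 15.6593. Ratio V_14/V_16 ≈ 1.507.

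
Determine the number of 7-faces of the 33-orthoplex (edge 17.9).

f_7(33-orthoplex) = 2^8 · (33 choose 8) = 3554343936.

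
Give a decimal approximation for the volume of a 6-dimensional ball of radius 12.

V = 497664·π^3 ≈ 1.54307e+07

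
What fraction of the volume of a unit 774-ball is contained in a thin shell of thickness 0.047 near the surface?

1 - (1-0.047)^774 ≈ 1 - 6.575e-17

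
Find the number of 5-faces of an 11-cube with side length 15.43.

Number of 5-faces = C(11,5) · 2^(11-5) = 462 · 64 = 29568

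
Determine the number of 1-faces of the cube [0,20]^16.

f_1(16-cube) = (16 choose 1) · 2^15 = 524288.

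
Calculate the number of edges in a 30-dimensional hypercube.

The 30-cube has n·2^(n-1) = 30·2^29 = 30·536870912 = 16106127360 edges.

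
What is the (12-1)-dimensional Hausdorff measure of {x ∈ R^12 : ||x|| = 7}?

The surface area of an n-ball is 2π^(n/2) r^(n-1) / Γ(n/2). For n=12, r=7: 1977326743·π^6/60 ≈ 3.1683e+10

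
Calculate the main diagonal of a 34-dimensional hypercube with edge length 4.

d = √(4² + 4² + ... + 4²) [34 terms] = √(34·4²) = 4√34 ≈ 23.3238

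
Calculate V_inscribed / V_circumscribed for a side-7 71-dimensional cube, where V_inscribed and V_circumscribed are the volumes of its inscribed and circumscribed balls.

V_in/V_out = n^(-n/2) = 71^(-71/2) ≈ 1.9069e-66.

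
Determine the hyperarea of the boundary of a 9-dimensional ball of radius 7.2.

S_9(7.2) = 2·π^(9/2)·(7.2)^8 / Γ(9/2) ≈ 2.14398e+08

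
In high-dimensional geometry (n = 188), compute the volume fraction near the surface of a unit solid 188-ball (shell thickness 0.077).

1 - (1-0.077)^188 ≈ 0.999999713 ≈ 99.999971%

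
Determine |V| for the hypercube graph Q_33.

The 33-cube has 2^33 = 8589934592 vertices.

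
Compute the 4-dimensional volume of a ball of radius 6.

Volume = π^{4/2}·(6)^4/Γ(3) = 648·π^2 ≈ 6395.5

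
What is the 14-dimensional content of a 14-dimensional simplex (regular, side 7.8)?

Volume = 7.8^14 · √(15/2^14) / 14! ≈ 1.07091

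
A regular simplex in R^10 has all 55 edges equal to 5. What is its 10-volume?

Volume = 5^10 · √(11/2^10) / 10! ≈ 0.278922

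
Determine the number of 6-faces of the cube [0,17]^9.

Number of 6-faces = C(9,6) · 2^(9-6) = 84 · 8 = 672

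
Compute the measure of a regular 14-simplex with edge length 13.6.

V = (13.6^14 / 14!) · √((14+1) / 2^14) ≈ 2570.23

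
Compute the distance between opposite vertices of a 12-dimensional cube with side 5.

||(5,5,...,5)|| = √(12)·5 ≈ 17.3205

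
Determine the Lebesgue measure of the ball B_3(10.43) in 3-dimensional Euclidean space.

V_3(10.43) = π^(3/2) · (10.43)^3 / Γ(3/2 + 1) ≈ 4752.71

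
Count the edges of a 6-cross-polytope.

An n-cross-polytope has 2^(k+1)·C(n,k+1) k-faces. Here 2^2·C(6,2) = 4·15 = 60.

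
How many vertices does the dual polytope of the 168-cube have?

The 168-dimensional cross-polytope has 2n = 2·168 = 336 vertices.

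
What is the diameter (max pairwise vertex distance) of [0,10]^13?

The space diagonal of an n-cube of side s is s√n. Here 10·√13 ≈ 36.0555.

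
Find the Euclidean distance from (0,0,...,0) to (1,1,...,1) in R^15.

d = √(1² + 1² + ... + 1²) [15 terms] = √(15·1²) = 1√15 ≈ 3.87298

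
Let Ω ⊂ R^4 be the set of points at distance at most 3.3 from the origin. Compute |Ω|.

V_4(3.3) = π^(4/2) · (3.3)^4 / Γ(4/2 + 1) ≈ 585.229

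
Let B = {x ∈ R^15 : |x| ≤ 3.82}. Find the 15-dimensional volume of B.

Volume = π^{15/2}·(3.82)^15/Γ(17/2) ≈ 2.05296e+08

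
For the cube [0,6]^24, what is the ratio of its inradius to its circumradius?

For an n-cube of any side s, the inradius is s/2 and the circumradius is s√n/2, so the ratio is 1/√24 ≈ 0.204124.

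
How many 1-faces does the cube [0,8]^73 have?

Each of the 2^73 = 9444732965739290427392 vertices has degree 73; total edges = 73·2^73/2 = 344732753249484100599808.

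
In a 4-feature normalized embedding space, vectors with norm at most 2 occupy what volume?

Volume = π^{4/2}·(2)^4/Γ(3) = 8·π^2 ≈ 78.9568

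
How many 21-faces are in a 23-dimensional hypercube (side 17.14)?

Number of 21-faces = C(23,21) · 2^(23-21) = 253 · 4 = 1012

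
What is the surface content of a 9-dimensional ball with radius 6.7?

S_9(6.7) = 2·π^(9/2)·(6.7)^8 / Γ(9/2) ≈ 1.20548e+08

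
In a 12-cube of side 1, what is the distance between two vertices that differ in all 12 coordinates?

The space diagonal of an n-cube of side s is s√n. Here 1·√12 ≈ 3.4641.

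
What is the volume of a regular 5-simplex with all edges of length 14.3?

V = (14.3^5 / 5!) · √((5+1) / 2^5) ≈ 2157.74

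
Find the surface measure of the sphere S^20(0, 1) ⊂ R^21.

The surface area of an n-ball is 2π^(n/2) r^(n-1) / Γ(n/2). For n=21, r=1: 2048·π^10/654729075 ≈ 0.292932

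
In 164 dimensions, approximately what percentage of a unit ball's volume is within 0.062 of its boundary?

1 - (1-0.062)^164 ≈ 0.999972 ≈ 99.997238%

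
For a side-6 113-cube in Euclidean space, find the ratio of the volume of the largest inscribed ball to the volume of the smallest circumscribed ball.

V_in/V_out = n^(-n/2) = 113^(-113/2) ≈ 1.00246e-116.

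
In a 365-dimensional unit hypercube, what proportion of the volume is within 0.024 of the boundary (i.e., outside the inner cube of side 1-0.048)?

1 - (1 - 2·0.024)^365 = 1 - 0.952^365 ≈ 0.9999999841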